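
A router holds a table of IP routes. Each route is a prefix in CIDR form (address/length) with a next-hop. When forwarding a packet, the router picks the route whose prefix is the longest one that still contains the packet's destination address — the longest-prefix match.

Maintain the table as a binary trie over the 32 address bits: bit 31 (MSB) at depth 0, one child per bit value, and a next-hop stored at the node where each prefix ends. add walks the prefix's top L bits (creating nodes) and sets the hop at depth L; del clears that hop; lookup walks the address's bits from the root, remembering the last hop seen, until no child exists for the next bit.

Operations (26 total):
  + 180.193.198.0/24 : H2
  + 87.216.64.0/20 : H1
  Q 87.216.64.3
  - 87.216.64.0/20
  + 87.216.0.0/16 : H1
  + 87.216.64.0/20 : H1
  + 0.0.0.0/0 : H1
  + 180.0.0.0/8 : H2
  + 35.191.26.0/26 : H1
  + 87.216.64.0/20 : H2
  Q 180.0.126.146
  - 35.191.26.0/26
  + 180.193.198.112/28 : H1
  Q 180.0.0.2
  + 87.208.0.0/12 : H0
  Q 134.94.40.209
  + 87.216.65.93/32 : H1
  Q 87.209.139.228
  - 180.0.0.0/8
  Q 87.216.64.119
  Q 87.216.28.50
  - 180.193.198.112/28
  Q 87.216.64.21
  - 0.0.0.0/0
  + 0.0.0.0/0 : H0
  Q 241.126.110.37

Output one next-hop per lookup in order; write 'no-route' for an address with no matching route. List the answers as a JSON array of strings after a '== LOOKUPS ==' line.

Apply in order:
  + 180.193.198.0/24 (H2) depth=24
  + 87.216.64.0/20 (H1) depth=20
  lookup 87.216.64.3: bits 01010111110110000100 walk d0:-→d1:-→d2:-→d3:-→d4:-→d5:-→d6:-→d7:-→d8:-→d9:-→d10:-→d11:-→d12:-→d13:-→d14:-→d15:-→d16:-→d17:-→d18:-→d19:-→d20:H1 -> H1
  del 87.216.64.0/20 (clear depth 20)
  + 87.216.0.0/16 (H1) depth=16
  + 87.216.64.0/20 (H1) depth=20
  + 0.0.0.0/0 (H1) depth=0
  + 180.0.0.0/8 (H2) depth=8
  + 35.191.26.0/26 (H1) depth=26
  + 87.216.64.0/20 (H2) depth=20
  lookup 180.0.126.146: bits 10110100 walk d0:H1→d1:-→d2:-→d3:-→d4:-→d5:-→d6:-→d7:-→d8:H2 -> H2
  del 35.191.26.0/26 (clear depth 26)
  + 180.193.198.112/28 (H1) depth=28
  lookup 180.0.0.2: bits 10110100 walk d0:H1→d1:-→d2:-→d3:-→d4:-→d5:-→d6:-→d7:-→d8:H2 -> H2
  + 87.208.0.0/12 (H0) depth=12
  lookup 134.94.40.209: bits 10 walk d0:H1→d1:-→d2:- -> H1
  + 87.216.65.93/32 (H1) depth=32
  lookup 87.209.139.228: bits 010101111101 walk d0:H1→d1:-→d2:-→d3:-→d4:-→d5:-→d6:-→d7:-→d8:-→d9:-→d10:-→d11:-→d12:H0 -> H0
  del 180.0.0.0/8 (clear depth 8)
  lookup 87.216.64.119: bits 01010111110110000100000 walk d0:H1→d1:-→d2:-→d3:-→d4:-→d5:-→d6:-→d7:-→d8:-→d9:-→d10:-→d11:-→d12:H0→d13:-→d14:-→d15:-→d16:H1→d17:-→d18:-→d19:-→d20:H2→d21:-→d22:-→d23:- -> H2
  lookup 87.216.28.50: bits 01010111110110000 walk d0:H1→d1:-→d2:-→d3:-→d4:-→d5:-→d6:-→d7:-→d8:-→d9:-→d10:-→d11:-→d12:H0→d13:-→d14:-→d15:-→d16:H1→d17:- -> H1
  del 180.193.198.112/28 (clear depth 28)
  lookup 87.216.64.21: bits 01010111110110000100000 walk d0:H1→d1:-→d2:-→d3:-→d4:-→d5:-→d6:-→d7:-→d8:-→d9:-→d10:-→d11:-→d12:H0→d13:-→d14:-→d15:-→d16:H1→d17:-→d18:-→d19:-→d20:H2→d21:-→d22:-→d23:- -> H2
  del 0.0.0.0/0 (clear depth 0)
  + 0.0.0.0/0 (H0) depth=0
  lookup 241.126.110.37: bits 1 walk d0:H0→d1:- -> H0

== LOOKUPS ==
["H1","H2","H2","H1","H0","H2","H1","H2","H0"]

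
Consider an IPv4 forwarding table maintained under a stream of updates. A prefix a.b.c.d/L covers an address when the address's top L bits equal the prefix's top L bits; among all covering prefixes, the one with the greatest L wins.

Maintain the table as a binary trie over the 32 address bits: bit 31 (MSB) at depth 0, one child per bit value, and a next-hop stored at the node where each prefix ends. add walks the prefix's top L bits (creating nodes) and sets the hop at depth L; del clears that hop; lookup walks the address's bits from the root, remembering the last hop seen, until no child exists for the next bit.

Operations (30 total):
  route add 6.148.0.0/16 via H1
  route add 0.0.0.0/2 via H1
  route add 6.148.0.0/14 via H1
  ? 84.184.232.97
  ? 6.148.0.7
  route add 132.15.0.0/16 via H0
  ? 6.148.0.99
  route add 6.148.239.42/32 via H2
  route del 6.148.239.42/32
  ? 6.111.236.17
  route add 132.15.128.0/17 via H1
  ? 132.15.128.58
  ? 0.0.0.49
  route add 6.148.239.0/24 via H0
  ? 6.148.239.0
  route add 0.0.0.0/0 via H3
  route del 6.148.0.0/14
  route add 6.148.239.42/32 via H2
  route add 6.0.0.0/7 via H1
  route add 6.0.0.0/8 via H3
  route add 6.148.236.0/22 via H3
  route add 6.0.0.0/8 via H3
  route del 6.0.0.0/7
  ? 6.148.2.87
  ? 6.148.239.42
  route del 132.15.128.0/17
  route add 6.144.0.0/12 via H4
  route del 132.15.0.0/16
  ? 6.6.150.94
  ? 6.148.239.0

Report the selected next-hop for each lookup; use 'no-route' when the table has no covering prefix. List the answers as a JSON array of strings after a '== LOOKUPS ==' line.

Trace:
  add 6.148.0.0/16 -> H1 at depth 16
  add 0.0.0.0/2 -> H1 at depth 2
  add 6.148.0.0/14 -> H1 at depth 14
  Q 84.184.232.97: descend 0 ; hops seen [∅] ; pick no-route
  Q 6.148.0.7: descend 0000011010010100 ; hops seen [H1,H1,H1] ; pick H1
  add 132.15.0.0/16 -> H0 at depth 16
  Q 6.148.0.99: descend 0000011010010100 ; hops seen [H1,H1,H1] ; pick H1
  add 6.148.239.42/32 -> H2 at depth 32
  del 6.148.239.42/32 (clear depth 32)
  Q 6.111.236.17: descend 00000110 ; hops seen [H1] ; pick H1
  add 132.15.128.0/17 -> H1 at depth 17
  Q 132.15.128.58: descend 10000100000011111 ; hops seen [H0,H1] ; pick H1
  Q 0.0.0.49: descend 00000 ; hops seen [H1] ; pick H1
  add 6.148.239.0/24 -> H0 at depth 24
  Q 6.148.239.0: descend 00000110100101001110111100 ; hops seen [H1,H1,H1,H0] ; pick H0
  add 0.0.0.0/0 -> H3 at depth 0
  del 6.148.0.0/14 (clear depth 14)
  add 6.148.239.42/32 -> H2 at depth 32
  add 6.0.0.0/7 -> H1 at depth 7
  add 6.0.0.0/8 -> H3 at depth 8
  add 6.148.236.0/22 -> H3 at depth 22
  add 6.0.0.0/8 -> H3 at depth 8
  del 6.0.0.0/7 (clear depth 7)
  Q 6.148.2.87: descend 0000011010010100 ; hops seen [H3,H1,H3,H1] ; pick H1
  Q 6.148.239.42: descend 00000110100101001110111100101010 ; hops seen [H3,H1,H3,H1,H3,H0,H2] ; pick H2
  del 132.15.128.0/17 (clear depth 17)
  add 6.144.0.0/12 -> H4 at depth 12
  del 132.15.0.0/16 (clear depth 16)
  Q 6.6.150.94: descend 00000110 ; hops seen [H3,H1,H3] ; pick H3
  Q 6.148.239.0: descend 00000110100101001110111100 ; hops seen [H3,H1,H3,H4,H1,H3,H0] ; pick H0

== LOOKUPS ==
["no-route","H1","H1","H1","H1","H1","H0","H1","H2","H3","H0"]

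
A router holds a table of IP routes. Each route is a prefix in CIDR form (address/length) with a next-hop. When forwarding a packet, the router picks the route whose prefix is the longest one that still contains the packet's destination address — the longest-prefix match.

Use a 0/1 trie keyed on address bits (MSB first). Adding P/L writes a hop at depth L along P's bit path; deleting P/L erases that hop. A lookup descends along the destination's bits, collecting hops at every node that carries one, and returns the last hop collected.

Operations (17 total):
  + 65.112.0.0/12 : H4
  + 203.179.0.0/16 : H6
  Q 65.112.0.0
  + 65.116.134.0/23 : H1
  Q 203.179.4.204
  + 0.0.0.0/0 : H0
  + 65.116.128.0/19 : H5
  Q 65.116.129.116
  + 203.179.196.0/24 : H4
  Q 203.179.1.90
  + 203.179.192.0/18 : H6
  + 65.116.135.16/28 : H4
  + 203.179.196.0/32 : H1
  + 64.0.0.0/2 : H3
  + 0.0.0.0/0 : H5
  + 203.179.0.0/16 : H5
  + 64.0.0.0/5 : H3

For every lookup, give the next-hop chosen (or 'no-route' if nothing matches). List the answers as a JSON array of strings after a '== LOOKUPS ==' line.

Process each operation:
  + 65.112.0.0/12 (H4) depth=12
  + 203.179.0.0/16 (H6) depth=16
  ? 65.112.0.0  path d0:-→d1:-→d2:-→d3:-→d4:-→d5:-→d6:-→d7:-→d8:-→d9:-→d10:-→d11:-→d12:H4  best=H4
  + 65.116.134.0/23 (H1) depth=23
  ? 203.179.4.204  path d0:-→d1:-→d2:-→d3:-→d4:-→d5:-→d6:-→d7:-→d8:-→d9:-→d10:-→d11:-→d12:-→d13:-→d14:-→d15:-→d16:H6  best=H6
  + 0.0.0.0/0 (H0) depth=0
  + 65.116.128.0/19 (H5) depth=19
  ? 65.116.129.116  path d0:H0→d1:-→d2:-→d3:-→d4:-→d5:-→d6:-→d7:-→d8:-→d9:-→d10:-→d11:-→d12:H4→d13:-→d14:-→d15:-→d16:-→d17:-→d18:-→d19:H5→d20:-→d21:-  best=H5
  + 203.179.196.0/24 (H4) depth=24
  ? 203.179.1.90  path d0:H0→d1:-→d2:-→d3:-→d4:-→d5:-→d6:-→d7:-→d8:-→d9:-→d10:-→d11:-→d12:-→d13:-→d14:-→d15:-→d16:H6  best=H6
  + 203.179.192.0/18 (H6) depth=18
  + 65.116.135.16/28 (H4) depth=28
  + 203.179.196.0/32 (H1) depth=32
  + 64.0.0.0/2 (H3) depth=2
  + 0.0.0.0/0 (H5) depth=0
  + 203.179.0.0/16 (H5) depth=16
  + 64.0.0.0/5 (H3) depth=5

== LOOKUPS ==
["H4","H6","H5","H6"]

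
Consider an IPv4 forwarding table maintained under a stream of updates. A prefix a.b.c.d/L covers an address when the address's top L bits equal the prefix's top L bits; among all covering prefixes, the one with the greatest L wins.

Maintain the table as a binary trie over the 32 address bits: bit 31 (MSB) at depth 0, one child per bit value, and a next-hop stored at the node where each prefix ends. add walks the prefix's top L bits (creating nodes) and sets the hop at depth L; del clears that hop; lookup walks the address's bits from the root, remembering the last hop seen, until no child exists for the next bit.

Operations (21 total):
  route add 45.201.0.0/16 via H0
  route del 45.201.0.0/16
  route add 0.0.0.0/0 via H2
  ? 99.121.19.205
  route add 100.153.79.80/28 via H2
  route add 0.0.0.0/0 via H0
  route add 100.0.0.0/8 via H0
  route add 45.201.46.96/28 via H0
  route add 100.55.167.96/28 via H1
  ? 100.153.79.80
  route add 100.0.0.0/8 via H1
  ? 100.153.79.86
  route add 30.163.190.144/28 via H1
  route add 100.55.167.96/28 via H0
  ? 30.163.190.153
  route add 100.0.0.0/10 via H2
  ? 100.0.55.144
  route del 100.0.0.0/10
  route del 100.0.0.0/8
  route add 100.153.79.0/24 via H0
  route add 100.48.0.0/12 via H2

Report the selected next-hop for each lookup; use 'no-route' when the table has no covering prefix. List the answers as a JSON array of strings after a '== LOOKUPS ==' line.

Trace:
  + 45.201.0.0/16 (H0) depth=16
  - 45.201.0.0/16 clear@16
  + 0.0.0.0/0 (H2) depth=0
  Q 99.121.19.205: descend 0 ; hops seen [H2] ; pick H2
  + 100.153.79.80/28 (H2) depth=28
  + 0.0.0.0/0 (H0) depth=0
  + 100.0.0.0/8 (H0) depth=8
  + 45.201.46.96/28 (H0) depth=28
  + 100.55.167.96/28 (H1) depth=28
  Q 100.153.79.80: descend 0110010010011001010011110101 ; hops seen [H0,H0,H2] ; pick H2
  + 100.0.0.0/8 (H1) depth=8
  Q 100.153.79.86: descend 0110010010011001010011110101 ; hops seen [H0,H1,H2] ; pick H2
  + 30.163.190.144/28 (H1) depth=28
  + 100.55.167.96/28 (H0) depth=28
  Q 30.163.190.153: descend 0001111010100011101111101001 ; hops seen [H0,H1] ; pick H1
  + 100.0.0.0/10 (H2) depth=10
  Q 100.0.55.144: descend 0110010000 ; hops seen [H0,H1,H2] ; pick H2
  - 100.0.0.0/10 clear@10
  - 100.0.0.0/8 clear@8
  + 100.153.79.0/24 (H0) depth=24
  + 100.48.0.0/12 (H2) depth=12

== LOOKUPS ==
["H2","H2","H2","H1","H2"]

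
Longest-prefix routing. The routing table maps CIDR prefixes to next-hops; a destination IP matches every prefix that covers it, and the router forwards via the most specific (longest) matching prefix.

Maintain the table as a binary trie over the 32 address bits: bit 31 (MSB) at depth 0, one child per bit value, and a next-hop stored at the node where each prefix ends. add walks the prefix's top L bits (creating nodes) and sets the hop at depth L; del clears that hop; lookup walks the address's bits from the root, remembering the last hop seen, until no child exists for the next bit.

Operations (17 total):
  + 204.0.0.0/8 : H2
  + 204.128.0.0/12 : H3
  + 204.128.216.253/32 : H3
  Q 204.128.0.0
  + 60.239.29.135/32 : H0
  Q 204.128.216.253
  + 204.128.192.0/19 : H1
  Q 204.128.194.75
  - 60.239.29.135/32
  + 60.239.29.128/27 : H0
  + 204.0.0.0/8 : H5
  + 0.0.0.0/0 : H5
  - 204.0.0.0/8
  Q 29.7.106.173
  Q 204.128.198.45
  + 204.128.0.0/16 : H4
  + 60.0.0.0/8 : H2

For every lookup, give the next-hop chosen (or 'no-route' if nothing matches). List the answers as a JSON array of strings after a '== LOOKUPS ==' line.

Process each operation:
  add 204.0.0.0/8 -> H2 at depth 8
  add 204.128.0.0/12 -> H3 at depth 12
  add 204.128.216.253/32 -> H3 at depth 32
  ? 204.128.0.0  path d0:-→d1:-→d2:-→d3:-→d4:-→d5:-→d6:-→d7:-→d8:H2→d9:-→d10:-→d11:-→d12:H3→d13:-→d14:-→d15:-→d16:-  best=H3
  add 60.239.29.135/32 -> H0 at depth 32
  ? 204.128.216.253  path d0:-→d1:-→d2:-→d3:-→d4:-→d5:-→d6:-→d7:-→d8:H2→d9:-→d10:-→d11:-→d12:H3→d13:-→d14:-→d15:-→d16:-→d17:-→d18:-→d19:-→d20:-→d21:-→d22:-→d23:-→d24:-→d25:-→d26:-→d27:-→d28:-→d29:-→d30:-→d31:-→d32:H3  best=H3
  add 204.128.192.0/19 -> H1 at depth 19
  ? 204.128.194.75  path d0:-→d1:-→d2:-→d3:-→d4:-→d5:-→d6:-→d7:-→d8:H2→d9:-→d10:-→d11:-→d12:H3→d13:-→d14:-→d15:-→d16:-→d17:-→d18:-→d19:H1  best=H1
  del 60.239.29.135/32 (clear depth 32)
  add 60.239.29.128/27 -> H0 at depth 27
  add 204.0.0.0/8 -> H5 at depth 8
  add 0.0.0.0/0 -> H5 at depth 0
  del 204.0.0.0/8 (clear depth 8)
  ? 29.7.106.173  path d0:H5→d1:-→d2:-  best=H5
  ? 204.128.198.45  path d0:H5→d1:-→d2:-→d3:-→d4:-→d5:-→d6:-→d7:-→d8:-→d9:-→d10:-→d11:-→d12:H3→d13:-→d14:-→d15:-→d16:-→d17:-→d18:-→d19:H1  best=H1
  add 204.128.0.0/16 -> H4 at depth 16
  add 60.0.0.0/8 -> H2 at depth 8

== LOOKUPS ==
["H3","H3","H1","H5","H1"]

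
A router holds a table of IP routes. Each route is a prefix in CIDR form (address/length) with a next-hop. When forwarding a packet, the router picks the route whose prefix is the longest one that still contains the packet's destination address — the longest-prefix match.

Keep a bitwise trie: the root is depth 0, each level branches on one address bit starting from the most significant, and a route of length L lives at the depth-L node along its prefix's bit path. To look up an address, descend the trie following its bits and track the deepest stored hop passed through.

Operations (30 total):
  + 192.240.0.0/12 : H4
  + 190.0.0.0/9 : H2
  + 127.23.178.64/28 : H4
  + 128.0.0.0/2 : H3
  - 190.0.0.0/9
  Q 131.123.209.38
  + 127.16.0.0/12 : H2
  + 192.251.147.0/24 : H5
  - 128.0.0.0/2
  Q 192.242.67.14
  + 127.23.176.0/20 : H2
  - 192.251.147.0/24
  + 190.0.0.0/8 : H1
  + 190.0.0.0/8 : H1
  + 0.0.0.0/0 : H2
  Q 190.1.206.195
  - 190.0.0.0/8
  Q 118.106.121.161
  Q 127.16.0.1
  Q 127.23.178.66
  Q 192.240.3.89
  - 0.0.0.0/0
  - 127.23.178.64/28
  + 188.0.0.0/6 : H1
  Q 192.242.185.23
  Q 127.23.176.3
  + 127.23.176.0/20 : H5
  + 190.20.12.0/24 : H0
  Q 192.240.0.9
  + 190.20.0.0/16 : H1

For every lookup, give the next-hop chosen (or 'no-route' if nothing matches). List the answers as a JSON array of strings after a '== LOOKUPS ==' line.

Process each operation:
  + 192.240.0.0/12 (H4) depth=12
  + 190.0.0.0/9 (H2) depth=9
  + 127.23.178.64/28 (H4) depth=28
  + 128.0.0.0/2 (H3) depth=2
  - 190.0.0.0/9 clear@9
  Q 131.123.209.38: descend 10 ; hops seen [H3] ; pick H3
  + 127.16.0.0/12 (H2) depth=12
  + 192.251.147.0/24 (H5) depth=24
  - 128.0.0.0/2 clear@2
  Q 192.242.67.14: descend 110000001111 ; hops seen [H4] ; pick H4
  + 127.23.176.0/20 (H2) depth=20
  - 192.251.147.0/24 clear@24
  + 190.0.0.0/8 (H1) depth=8
  + 190.0.0.0/8 (H1) depth=8
  + 0.0.0.0/0 (H2) depth=0
  Q 190.1.206.195: descend 101111100 ; hops seen [H2,H1] ; pick H1
  - 190.0.0.0/8 clear@8
  Q 118.106.121.161: descend 0111 ; hops seen [H2] ; pick H2
  Q 127.16.0.1: descend 0111111100010 ; hops seen [H2,H2] ; pick H2
  Q 127.23.178.66: descend 0111111100010111101100100100 ; hops seen [H2,H2,H2,H4] ; pick H4
  Q 192.240.3.89: descend 110000001111 ; hops seen [H2,H4] ; pick H4
  - 0.0.0.0/0 clear@0
  - 127.23.178.64/28 clear@28
  + 188.0.0.0/6 (H1) depth=6
  Q 192.242.185.23: descend 110000001111 ; hops seen [H4] ; pick H4
  Q 127.23.176.3: descend 0111111100010111101100 ; hops seen [H2,H2] ; pick H2
  + 127.23.176.0/20 (H5) depth=20
  + 190.20.12.0/24 (H0) depth=24
  Q 192.240.0.9: descend 110000001111 ; hops seen [H4] ; pick H4
  + 190.20.0.0/16 (H1) depth=16

== LOOKUPS ==
["H3","H4","H1","H2","H2","H4","H4","H4","H2","H4"]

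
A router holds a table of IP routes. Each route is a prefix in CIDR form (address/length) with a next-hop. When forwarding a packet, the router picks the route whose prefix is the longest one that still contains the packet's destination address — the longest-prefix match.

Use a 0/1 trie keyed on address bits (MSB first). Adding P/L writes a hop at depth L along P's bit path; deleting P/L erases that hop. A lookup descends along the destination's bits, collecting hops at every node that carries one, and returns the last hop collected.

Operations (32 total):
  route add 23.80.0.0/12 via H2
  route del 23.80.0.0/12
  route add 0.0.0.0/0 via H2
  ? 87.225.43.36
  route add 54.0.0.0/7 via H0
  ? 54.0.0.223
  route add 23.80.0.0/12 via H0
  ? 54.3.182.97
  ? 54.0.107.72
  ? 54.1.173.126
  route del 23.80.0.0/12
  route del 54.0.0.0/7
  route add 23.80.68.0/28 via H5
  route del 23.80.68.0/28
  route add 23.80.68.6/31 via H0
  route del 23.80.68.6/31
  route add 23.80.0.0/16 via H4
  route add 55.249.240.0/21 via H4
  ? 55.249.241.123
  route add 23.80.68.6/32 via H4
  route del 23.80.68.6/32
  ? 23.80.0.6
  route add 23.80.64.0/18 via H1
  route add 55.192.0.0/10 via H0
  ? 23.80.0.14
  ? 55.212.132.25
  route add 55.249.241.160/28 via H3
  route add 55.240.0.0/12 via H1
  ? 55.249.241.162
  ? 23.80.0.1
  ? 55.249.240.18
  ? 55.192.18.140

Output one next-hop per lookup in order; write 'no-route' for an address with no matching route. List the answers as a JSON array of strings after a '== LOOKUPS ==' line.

Trace:
  + 23.80.0.0/12 (H2) depth=12
  - 23.80.0.0/12 clear@12
  + 0.0.0.0/0 (H2) depth=0
  lookup 87.225.43.36: bits 0 walk d0:H2→d1:- -> H2
  + 54.0.0.0/7 (H0) depth=7
  lookup 54.0.0.223: bits 0011011 walk d0:H2→d1:-→d2:-→d3:-→d4:-→d5:-→d6:-→d7:H0 -> H0
  + 23.80.0.0/12 (H0) depth=12
  lookup 54.3.182.97: bits 0011011 walk d0:H2→d1:-→d2:-→d3:-→d4:-→d5:-→d6:-→d7:H0 -> H0
  lookup 54.0.107.72: bits 0011011 walk d0:H2→d1:-→d2:-→d3:-→d4:-→d5:-→d6:-→d7:H0 -> H0
  lookup 54.1.173.126: bits 0011011 walk d0:H2→d1:-→d2:-→d3:-→d4:-→d5:-→d6:-→d7:H0 -> H0
  - 23.80.0.0/12 clear@12
  - 54.0.0.0/7 clear@7
  + 23.80.68.0/28 (H5) depth=28
  - 23.80.68.0/28 clear@28
  + 23.80.68.6/31 (H0) depth=31
  - 23.80.68.6/31 clear@31
  + 23.80.0.0/16 (H4) depth=16
  + 55.249.240.0/21 (H4) depth=21
  lookup 55.249.241.123: bits 001101111111100111110 walk d0:H2→d1:-→d2:-→d3:-→d4:-→d5:-→d6:-→d7:-→d8:-→d9:-→d10:-→d11:-→d12:-→d13:-→d14:-→d15:-→d16:-→d17:-→d18:-→d19:-→d20:-→d21:H4 -> H4
  + 23.80.68.6/32 (H4) depth=32
  - 23.80.68.6/32 clear@32
  lookup 23.80.0.6: bits 00010111010100000 walk d0:H2→d1:-→d2:-→d3:-→d4:-→d5:-→d6:-→d7:-→d8:-→d9:-→d10:-→d11:-→d12:-→d13:-→d14:-→d15:-→d16:H4→d17:- -> H4
  + 23.80.64.0/18 (H1) depth=18
  + 55.192.0.0/10 (H0) depth=10
  lookup 23.80.0.14: bits 00010111010100000 walk d0:H2→d1:-→d2:-→d3:-→d4:-→d5:-→d6:-→d7:-→d8:-→d9:-→d10:-→d11:-→d12:-→d13:-→d14:-→d15:-→d16:H4→d17:- -> H4
  lookup 55.212.132.25: bits 0011011111 walk d0:H2→d1:-→d2:-→d3:-→d4:-→d5:-→d6:-→d7:-→d8:-→d9:-→d10:H0 -> H0
  + 55.249.241.160/28 (H3) depth=28
  + 55.240.0.0/12 (H1) depth=12
  lookup 55.249.241.162: bits 0011011111111001111100011010 walk d0:H2→d1:-→d2:-→d3:-→d4:-→d5:-→d6:-→d7:-→d8:-→d9:-→d10:H0→d11:-→d12:H1→d13:-→d14:-→d15:-→d16:-→d17:-→d18:-→d19:-→d20:-→d21:H4→d22:-→d23:-→d24:-→d25:-→d26:-→d27:-→d28:H3 -> H3
  lookup 23.80.0.1: bits 00010111010100000 walk d0:H2→d1:-→d2:-→d3:-→d4:-→d5:-→d6:-→d7:-→d8:-→d9:-→d10:-→d11:-→d12:-→d13:-→d14:-→d15:-→d16:H4→d17:- -> H4
  lookup 55.249.240.18: bits 00110111111110011111000 walk d0:H2→d1:-→d2:-→d3:-→d4:-→d5:-→d6:-→d7:-→d8:-→d9:-→d10:H0→d11:-→d12:H1→d13:-→d14:-→d15:-→d16:-→d17:-→d18:-→d19:-→d20:-→d21:H4→d22:-→d23:- -> H4
  lookup 55.192.18.140: bits 0011011111 walk d0:H2→d1:-→d2:-→d3:-→d4:-→d5:-→d6:-→d7:-→d8:-→d9:-→d10:H0 -> H0

== LOOKUPS ==
["H2","H0","H0","H0","H0","H4","H4","H4","H0","H3","H4","H4","H0"]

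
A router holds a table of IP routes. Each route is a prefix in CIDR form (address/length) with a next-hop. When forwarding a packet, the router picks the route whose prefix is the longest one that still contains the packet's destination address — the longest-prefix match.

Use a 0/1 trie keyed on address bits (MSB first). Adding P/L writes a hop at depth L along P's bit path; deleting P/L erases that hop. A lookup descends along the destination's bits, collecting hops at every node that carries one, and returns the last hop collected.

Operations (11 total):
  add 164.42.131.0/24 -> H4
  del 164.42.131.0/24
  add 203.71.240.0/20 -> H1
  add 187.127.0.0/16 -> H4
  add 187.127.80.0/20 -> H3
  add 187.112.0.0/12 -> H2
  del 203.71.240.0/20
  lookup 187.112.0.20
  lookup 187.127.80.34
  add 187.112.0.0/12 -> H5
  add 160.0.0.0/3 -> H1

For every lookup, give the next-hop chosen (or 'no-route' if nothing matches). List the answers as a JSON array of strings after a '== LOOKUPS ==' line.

Process each operation:
  + 164.42.131.0/24 (H4) depth=24
  - 164.42.131.0/24 clear@24
  + 203.71.240.0/20 (H1) depth=20
  + 187.127.0.0/16 (H4) depth=16
  + 187.127.80.0/20 (H3) depth=20
  + 187.112.0.0/12 (H2) depth=12
  - 203.71.240.0/20 clear@20
  Q 187.112.0.20: descend 101110110111 ; hops seen [H2] ; pick H2
  Q 187.127.80.34: descend 10111011011111110101 ; hops seen [H2,H4,H3] ; pick H3
  + 187.112.0.0/12 (H5) depth=12
  + 160.0.0.0/3 (H1) depth=3

== LOOKUPS ==
["H2","H3"]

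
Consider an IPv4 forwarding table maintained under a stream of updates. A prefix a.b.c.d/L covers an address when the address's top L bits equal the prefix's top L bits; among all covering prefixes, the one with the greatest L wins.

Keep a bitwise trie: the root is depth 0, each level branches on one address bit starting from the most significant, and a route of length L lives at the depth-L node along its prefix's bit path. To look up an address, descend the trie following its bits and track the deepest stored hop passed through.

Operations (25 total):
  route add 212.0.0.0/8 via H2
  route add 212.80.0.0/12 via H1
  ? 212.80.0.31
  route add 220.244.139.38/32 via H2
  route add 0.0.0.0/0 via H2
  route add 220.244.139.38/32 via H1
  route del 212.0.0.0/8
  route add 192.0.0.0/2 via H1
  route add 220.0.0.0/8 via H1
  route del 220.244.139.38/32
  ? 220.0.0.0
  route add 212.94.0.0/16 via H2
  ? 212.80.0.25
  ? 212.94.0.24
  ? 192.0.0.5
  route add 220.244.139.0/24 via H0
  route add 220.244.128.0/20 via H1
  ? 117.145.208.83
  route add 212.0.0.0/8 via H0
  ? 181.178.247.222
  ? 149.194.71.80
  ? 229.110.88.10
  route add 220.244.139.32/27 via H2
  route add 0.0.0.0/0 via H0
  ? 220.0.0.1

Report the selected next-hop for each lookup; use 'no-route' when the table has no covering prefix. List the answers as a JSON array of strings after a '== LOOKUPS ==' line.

Process each operation:
  add 212.0.0.0/8 -> H2 at depth 8
  add 212.80.0.0/12 -> H1 at depth 12
  Q 212.80.0.31: descend 110101000101 ; hops seen [H2,H1] ; pick H1
  add 220.244.139.38/32 -> H2 at depth 32
  add 0.0.0.0/0 -> H2 at depth 0
  add 220.244.139.38/32 -> H1 at depth 32
  - 212.0.0.0/8 clear@8
  add 192.0.0.0/2 -> H1 at depth 2
  add 220.0.0.0/8 -> H1 at depth 8
  - 220.244.139.38/32 clear@32
  Q 220.0.0.0: descend 11011100 ; hops seen [H2,H1,H1] ; pick H1
  add 212.94.0.0/16 -> H2 at depth 16
  Q 212.80.0.25: descend 110101000101 ; hops seen [H2,H1,H1] ; pick H1
  Q 212.94.0.24: descend 1101010001011110 ; hops seen [H2,H1,H1,H2] ; pick H2
  Q 192.0.0.5: descend 110 ; hops seen [H2,H1] ; pick H1
  add 220.244.139.0/24 -> H0 at depth 24
  add 220.244.128.0/20 -> H1 at depth 20
  Q 117.145.208.83: descend ε ; hops seen [H2] ; pick H2
  add 212.0.0.0/8 -> H0 at depth 8
  Q 181.178.247.222: descend 1 ; hops seen [H2] ; pick H2
  Q 149.194.71.80: descend 1 ; hops seen [H2] ; pick H2
  Q 229.110.88.10: descend 11 ; hops seen [H2,H1] ; pick H1
  add 220.244.139.32/27 -> H2 at depth 27
  add 0.0.0.0/0 -> H0 at depth 0
  Q 220.0.0.1: descend 11011100 ; hops seen [H0,H1,H1] ; pick H1

== LOOKUPS ==
["H1","H1","H1","H2","H1","H2","H2","H2","H1","H1"]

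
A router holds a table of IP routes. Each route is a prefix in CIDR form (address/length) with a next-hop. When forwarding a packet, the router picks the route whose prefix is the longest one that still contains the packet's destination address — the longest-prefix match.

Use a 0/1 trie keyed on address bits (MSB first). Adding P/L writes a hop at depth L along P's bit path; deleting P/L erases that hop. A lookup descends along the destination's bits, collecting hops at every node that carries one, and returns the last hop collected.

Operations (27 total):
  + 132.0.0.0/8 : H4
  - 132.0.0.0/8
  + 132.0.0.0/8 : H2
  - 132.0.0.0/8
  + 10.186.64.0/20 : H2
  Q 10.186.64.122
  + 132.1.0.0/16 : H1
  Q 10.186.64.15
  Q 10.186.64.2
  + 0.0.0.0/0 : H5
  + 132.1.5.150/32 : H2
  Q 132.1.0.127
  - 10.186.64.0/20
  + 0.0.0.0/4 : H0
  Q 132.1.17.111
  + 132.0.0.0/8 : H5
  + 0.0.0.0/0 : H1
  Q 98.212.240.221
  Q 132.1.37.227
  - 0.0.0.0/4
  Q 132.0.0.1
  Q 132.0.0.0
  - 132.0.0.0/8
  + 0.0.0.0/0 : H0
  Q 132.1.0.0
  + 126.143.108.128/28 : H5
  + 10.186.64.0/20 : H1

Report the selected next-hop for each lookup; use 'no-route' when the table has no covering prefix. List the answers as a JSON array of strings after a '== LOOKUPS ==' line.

Trace:
  add 132.0.0.0/8 -> H4 at depth 8
  del 132.0.0.0/8 (clear depth 8)
  add 132.0.0.0/8 -> H2 at depth 8
  del 132.0.0.0/8 (clear depth 8)
  add 10.186.64.0/20 -> H2 at depth 20
  Q 10.186.64.122: descend 00001010101110100100 ; hops seen [H2] ; pick H2
  add 132.1.0.0/16 -> H1 at depth 16
  Q 10.186.64.15: descend 00001010101110100100 ; hops seen [H2] ; pick H2
  Q 10.186.64.2: descend 00001010101110100100 ; hops seen [H2] ; pick H2
  add 0.0.0.0/0 -> H5 at depth 0
  add 132.1.5.150/32 -> H2 at depth 32
  Q 132.1.0.127: descend 100001000000000100000 ; hops seen [H5,H1] ; pick H1
  del 10.186.64.0/20 (clear depth 20)
  add 0.0.0.0/4 -> H0 at depth 4
  Q 132.1.17.111: descend 1000010000000001000 ; hops seen [H5,H1] ; pick H1
  add 132.0.0.0/8 -> H5 at depth 8
  add 0.0.0.0/0 -> H1 at depth 0
  Q 98.212.240.221: descend 0 ; hops seen [H1] ; pick H1
  Q 132.1.37.227: descend 100001000000000100 ; hops seen [H1,H5,H1] ; pick H1
  del 0.0.0.0/4 (clear depth 4)
  Q 132.0.0.1: descend 100001000000000 ; hops seen [H1,H5] ; pick H5
  Q 132.0.0.0: descend 100001000000000 ; hops seen [H1,H5] ; pick H5
  del 132.0.0.0/8 (clear depth 8)
  add 0.0.0.0/0 -> H0 at depth 0
  Q 132.1.0.0: descend 100001000000000100000 ; hops seen [H0,H1] ; pick H1
  add 126.143.108.128/28 -> H5 at depth 28
  add 10.186.64.0/20 -> H1 at depth 20

== LOOKUPS ==
["H2","H2","H2","H1","H1","H1","H1","H5","H5","H1"]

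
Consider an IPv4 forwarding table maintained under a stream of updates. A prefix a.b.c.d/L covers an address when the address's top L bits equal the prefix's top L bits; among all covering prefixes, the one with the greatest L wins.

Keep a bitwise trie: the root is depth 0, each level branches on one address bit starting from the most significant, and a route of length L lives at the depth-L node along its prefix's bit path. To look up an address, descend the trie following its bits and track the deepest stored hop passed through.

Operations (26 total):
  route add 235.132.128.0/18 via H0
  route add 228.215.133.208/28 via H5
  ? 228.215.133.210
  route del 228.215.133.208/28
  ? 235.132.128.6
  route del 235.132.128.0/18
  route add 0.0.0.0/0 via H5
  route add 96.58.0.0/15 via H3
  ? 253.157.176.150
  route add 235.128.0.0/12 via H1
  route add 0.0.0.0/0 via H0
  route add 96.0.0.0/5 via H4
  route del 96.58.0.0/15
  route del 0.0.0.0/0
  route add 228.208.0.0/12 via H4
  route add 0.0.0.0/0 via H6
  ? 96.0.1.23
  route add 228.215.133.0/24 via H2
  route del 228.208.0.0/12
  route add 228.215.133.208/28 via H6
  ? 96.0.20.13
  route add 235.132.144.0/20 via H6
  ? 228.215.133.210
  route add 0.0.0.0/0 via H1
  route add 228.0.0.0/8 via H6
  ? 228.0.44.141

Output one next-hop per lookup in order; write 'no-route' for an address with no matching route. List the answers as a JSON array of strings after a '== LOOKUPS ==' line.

Process each operation:
  add 235.132.128.0/18 -> H0 at depth 18
  add 228.215.133.208/28 -> H5 at depth 28
  Q 228.215.133.210: descend 1110010011010111100001011101 ; hops seen [H5] ; pick H5
  del 228.215.133.208/28 (clear depth 28)
  Q 235.132.128.6: descend 111010111000010010 ; hops seen [H0] ; pick H0
  del 235.132.128.0/18 (clear depth 18)
  add 0.0.0.0/0 -> H5 at depth 0
  add 96.58.0.0/15 -> H3 at depth 15
  Q 253.157.176.150: descend 111 ; hops seen [H5] ; pick H5
  add 235.128.0.0/12 -> H1 at depth 12
  add 0.0.0.0/0 -> H0 at depth 0
  add 96.0.0.0/5 -> H4 at depth 5
  del 96.58.0.0/15 (clear depth 15)
  del 0.0.0.0/0 (clear depth 0)
  add 228.208.0.0/12 -> H4 at depth 12
  add 0.0.0.0/0 -> H6 at depth 0
  Q 96.0.1.23: descend 0110000000 ; hops seen [H6,H4] ; pick H4
  add 228.215.133.0/24 -> H2 at depth 24
  del 228.208.0.0/12 (clear depth 12)
  add 228.215.133.208/28 -> H6 at depth 28
  Q 96.0.20.13: descend 0110000000 ; hops seen [H6,H4] ; pick H4
  add 235.132.144.0/20 -> H6 at depth 20
  Q 228.215.133.210: descend 1110010011010111100001011101 ; hops seen [H6,H2,H6] ; pick H6
  add 0.0.0.0/0 -> H1 at depth 0
  add 228.0.0.0/8 -> H6 at depth 8
  Q 228.0.44.141: descend 11100100 ; hops seen [H1,H6] ; pick H6

== LOOKUPS ==
["H5","H0","H5","H4","H4","H6","H6"]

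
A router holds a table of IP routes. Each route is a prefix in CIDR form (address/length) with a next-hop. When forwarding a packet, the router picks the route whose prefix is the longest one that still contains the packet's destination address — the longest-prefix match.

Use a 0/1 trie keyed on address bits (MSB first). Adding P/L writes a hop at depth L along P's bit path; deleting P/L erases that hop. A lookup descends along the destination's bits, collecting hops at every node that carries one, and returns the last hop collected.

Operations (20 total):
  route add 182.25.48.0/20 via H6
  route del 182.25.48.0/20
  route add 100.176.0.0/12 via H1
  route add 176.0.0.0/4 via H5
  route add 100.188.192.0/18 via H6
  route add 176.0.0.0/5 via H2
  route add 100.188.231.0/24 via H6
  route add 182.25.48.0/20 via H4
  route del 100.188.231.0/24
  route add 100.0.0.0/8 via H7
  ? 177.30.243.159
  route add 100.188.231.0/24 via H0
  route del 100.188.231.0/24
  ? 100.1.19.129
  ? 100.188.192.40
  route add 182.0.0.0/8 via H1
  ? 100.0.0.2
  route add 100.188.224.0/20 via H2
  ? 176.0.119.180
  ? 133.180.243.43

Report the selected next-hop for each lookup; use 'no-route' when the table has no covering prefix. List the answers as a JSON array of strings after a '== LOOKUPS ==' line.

Process each operation:
  + 182.25.48.0/20 (H6) depth=20
  del 182.25.48.0/20 (clear depth 20)
  + 100.176.0.0/12 (H1) depth=12
  + 176.0.0.0/4 (H5) depth=4
  + 100.188.192.0/18 (H6) depth=18
  + 176.0.0.0/5 (H2) depth=5
  + 100.188.231.0/24 (H6) depth=24
  + 182.25.48.0/20 (H4) depth=20
  del 100.188.231.0/24 (clear depth 24)
  + 100.0.0.0/8 (H7) depth=8
  lookup 177.30.243.159: bits 10110 walk d0:-→d1:-→d2:-→d3:-→d4:H5→d5:H2 -> H2
  + 100.188.231.0/24 (H0) depth=24
  del 100.188.231.0/24 (clear depth 24)
  lookup 100.1.19.129: bits 01100100 walk d0:-→d1:-→d2:-→d3:-→d4:-→d5:-→d6:-→d7:-→d8:H7 -> H7
  lookup 100.188.192.40: bits 011001001011110011 walk d0:-→d1:-→d2:-→d3:-→d4:-→d5:-→d6:-→d7:-→d8:H7→d9:-→d10:-→d11:-→d12:H1→d13:-→d14:-→d15:-→d16:-→d17:-→d18:H6 -> H6
  + 182.0.0.0/8 (H1) depth=8
  lookup 100.0.0.2: bits 01100100 walk d0:-→d1:-→d2:-→d3:-→d4:-→d5:-→d6:-→d7:-→d8:H7 -> H7
  + 100.188.224.0/20 (H2) depth=20
  lookup 176.0.119.180: bits 10110 walk d0:-→d1:-→d2:-→d3:-→d4:H5→d5:H2 -> H2
  lookup 133.180.243.43: bits 10 walk d0:-→d1:-→d2:- -> no-route

== LOOKUPS ==
["H2","H7","H6","H7","H2","no-route"]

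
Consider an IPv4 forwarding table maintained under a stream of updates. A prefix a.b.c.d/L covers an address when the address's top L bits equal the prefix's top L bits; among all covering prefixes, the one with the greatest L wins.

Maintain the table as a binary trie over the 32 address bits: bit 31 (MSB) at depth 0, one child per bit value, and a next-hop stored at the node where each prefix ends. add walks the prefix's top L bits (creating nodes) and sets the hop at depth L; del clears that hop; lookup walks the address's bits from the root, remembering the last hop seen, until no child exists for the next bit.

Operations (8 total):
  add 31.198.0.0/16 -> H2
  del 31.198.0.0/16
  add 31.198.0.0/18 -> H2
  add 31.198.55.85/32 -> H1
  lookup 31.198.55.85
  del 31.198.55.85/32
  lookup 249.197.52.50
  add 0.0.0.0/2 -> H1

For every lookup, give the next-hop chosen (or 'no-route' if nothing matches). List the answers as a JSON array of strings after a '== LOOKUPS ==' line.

Trace:
  + 31.198.0.0/16 (H2) depth=16
  - 31.198.0.0/16 clear@16
  + 31.198.0.0/18 (H2) depth=18
  + 31.198.55.85/32 (H1) depth=32
  Q 31.198.55.85: descend 00011111110001100011011101010101 ; hops seen [H2,H1] ; pick H1
  - 31.198.55.85/32 clear@32
  Q 249.197.52.50: descend ε ; hops seen [∅] ; pick no-route
  + 0.0.0.0/2 (H1) depth=2

== LOOKUPS ==
["H1","no-route"]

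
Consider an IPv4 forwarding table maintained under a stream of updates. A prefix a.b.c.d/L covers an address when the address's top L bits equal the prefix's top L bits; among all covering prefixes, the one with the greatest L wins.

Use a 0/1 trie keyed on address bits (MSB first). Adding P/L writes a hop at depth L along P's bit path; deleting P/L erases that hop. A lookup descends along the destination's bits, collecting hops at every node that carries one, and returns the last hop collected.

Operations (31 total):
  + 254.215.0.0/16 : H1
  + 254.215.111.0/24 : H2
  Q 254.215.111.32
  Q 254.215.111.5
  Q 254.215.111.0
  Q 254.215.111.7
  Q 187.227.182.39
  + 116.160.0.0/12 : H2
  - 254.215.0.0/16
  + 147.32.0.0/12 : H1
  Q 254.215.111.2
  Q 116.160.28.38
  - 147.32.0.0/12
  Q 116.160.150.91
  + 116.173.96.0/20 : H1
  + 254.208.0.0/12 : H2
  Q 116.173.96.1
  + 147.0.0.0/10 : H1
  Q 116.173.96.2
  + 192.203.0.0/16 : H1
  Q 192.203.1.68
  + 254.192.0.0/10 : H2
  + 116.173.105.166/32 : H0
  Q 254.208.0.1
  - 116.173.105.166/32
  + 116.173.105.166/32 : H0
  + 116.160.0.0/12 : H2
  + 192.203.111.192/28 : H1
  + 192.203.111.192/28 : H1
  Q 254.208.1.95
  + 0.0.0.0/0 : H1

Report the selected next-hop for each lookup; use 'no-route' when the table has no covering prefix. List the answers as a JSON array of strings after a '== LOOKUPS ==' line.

Trace:
  add 254.215.0.0/16 -> H1 at depth 16
  add 254.215.111.0/24 -> H2 at depth 24
  Q 254.215.111.32: descend 111111101101011101101111 ; hops seen [H1,H2] ; pick H2
  Q 254.215.111.5: descend 111111101101011101101111 ; hops seen [H1,H2] ; pick H2
  Q 254.215.111.0: descend 111111101101011101101111 ; hops seen [H1,H2] ; pick H2
  Q 254.215.111.7: descend 111111101101011101101111 ; hops seen [H1,H2] ; pick H2
  Q 187.227.182.39: descend 1 ; hops seen [∅] ; pick no-route
  add 116.160.0.0/12 -> H2 at depth 12
  del 254.215.0.0/16 (clear depth 16)
  add 147.32.0.0/12 -> H1 at depth 12
  Q 254.215.111.2: descend 111111101101011101101111 ; hops seen [H2] ; pick H2
  Q 116.160.28.38: descend 011101001010 ; hops seen [H2] ; pick H2
  del 147.32.0.0/12 (clear depth 12)
  Q 116.160.150.91: descend 011101001010 ; hops seen [H2] ; pick H2
  add 116.173.96.0/20 -> H1 at depth 20
  add 254.208.0.0/12 -> H2 at depth 12
  Q 116.173.96.1: descend 01110100101011010110 ; hops seen [H2,H1] ; pick H1
  add 147.0.0.0/10 -> H1 at depth 10
  Q 116.173.96.2: descend 01110100101011010110 ; hops seen [H2,H1] ; pick H1
  add 192.203.0.0/16 -> H1 at depth 16
  Q 192.203.1.68: descend 1100000011001011 ; hops seen [H1] ; pick H1
  add 254.192.0.0/10 -> H2 at depth 10
  add 116.173.105.166/32 -> H0 at depth 32
  Q 254.208.0.1: descend 1111111011010 ; hops seen [H2,H2] ; pick H2
  del 116.173.105.166/32 (clear depth 32)
  add 116.173.105.166/32 -> H0 at depth 32
  add 116.160.0.0/12 -> H2 at depth 12
  add 192.203.111.192/28 -> H1 at depth 28
  add 192.203.111.192/28 -> H1 at depth 28
  Q 254.208.1.95: descend 1111111011010 ; hops seen [H2,H2] ; pick H2
  add 0.0.0.0/0 -> H1 at depth 0

== LOOKUPS ==
["H2","H2","H2","H2","no-route","H2","H2","H2","H1","H1","H1","H2","H2"]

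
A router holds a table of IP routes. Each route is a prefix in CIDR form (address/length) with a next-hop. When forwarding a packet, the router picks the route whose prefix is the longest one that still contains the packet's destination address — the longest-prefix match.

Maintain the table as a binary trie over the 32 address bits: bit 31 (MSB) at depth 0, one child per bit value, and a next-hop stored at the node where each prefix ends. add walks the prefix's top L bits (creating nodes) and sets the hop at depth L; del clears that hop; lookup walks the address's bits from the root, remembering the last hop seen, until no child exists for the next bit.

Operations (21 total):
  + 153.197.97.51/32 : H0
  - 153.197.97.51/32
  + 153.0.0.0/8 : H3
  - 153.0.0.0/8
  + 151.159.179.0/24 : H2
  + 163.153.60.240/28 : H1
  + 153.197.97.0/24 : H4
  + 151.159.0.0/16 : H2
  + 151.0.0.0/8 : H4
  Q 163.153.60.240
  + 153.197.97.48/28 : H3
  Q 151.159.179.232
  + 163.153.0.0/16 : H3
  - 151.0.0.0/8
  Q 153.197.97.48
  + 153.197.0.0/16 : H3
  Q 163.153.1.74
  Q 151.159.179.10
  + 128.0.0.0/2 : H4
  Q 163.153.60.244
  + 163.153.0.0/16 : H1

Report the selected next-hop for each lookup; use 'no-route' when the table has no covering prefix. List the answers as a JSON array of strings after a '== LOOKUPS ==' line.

Apply in order:
  + 153.197.97.51/32 (H0) depth=32
  - 153.197.97.51/32 clear@32
  + 153.0.0.0/8 (H3) depth=8
  - 153.0.0.0/8 clear@8
  + 151.159.179.0/24 (H2) depth=24
  + 163.153.60.240/28 (H1) depth=28
  + 153.197.97.0/24 (H4) depth=24
  + 151.159.0.0/16 (H2) depth=16
  + 151.0.0.0/8 (H4) depth=8
  ? 163.153.60.240  path d0:-→d1:-→d2:-→d3:-→d4:-→d5:-→d6:-→d7:-→d8:-→d9:-→d10:-→d11:-→d12:-→d13:-→d14:-→d15:-→d16:-→d17:-→d18:-→d19:-→d20:-→d21:-→d22:-→d23:-→d24:-→d25:-→d26:-→d27:-→d28:H1  best=H1
  + 153.197.97.48/28 (H3) depth=28
  ? 151.159.179.232  path d0:-→d1:-→d2:-→d3:-→d4:-→d5:-→d6:-→d7:-→d8:H4→d9:-→d10:-→d11:-→d12:-→d13:-→d14:-→d15:-→d16:H2→d17:-→d18:-→d19:-→d20:-→d21:-→d22:-→d23:-→d24:H2  best=H2
  + 163.153.0.0/16 (H3) depth=16
  - 151.0.0.0/8 clear@8
  ? 153.197.97.48  path d0:-→d1:-→d2:-→d3:-→d4:-→d5:-→d6:-→d7:-→d8:-→d9:-→d10:-→d11:-→d12:-→d13:-→d14:-→d15:-→d16:-→d17:-→d18:-→d19:-→d20:-→d21:-→d22:-→d23:-→d24:H4→d25:-→d26:-→d27:-→d28:H3→d29:-→d30:-  best=H3
  + 153.197.0.0/16 (H3) depth=16
  ? 163.153.1.74  path d0:-→d1:-→d2:-→d3:-→d4:-→d5:-→d6:-→d7:-→d8:-→d9:-→d10:-→d11:-→d12:-→d13:-→d14:-→d15:-→d16:H3→d17:-→d18:-  best=H3
  ? 151.159.179.10  path d0:-→d1:-→d2:-→d3:-→d4:-→d5:-→d6:-→d7:-→d8:-→d9:-→d10:-→d11:-→d12:-→d13:-→d14:-→d15:-→d16:H2→d17:-→d18:-→d19:-→d20:-→d21:-→d22:-→d23:-→d24:H2  best=H2
  + 128.0.0.0/2 (H4) depth=2
  ? 163.153.60.244  path d0:-→d1:-→d2:H4→d3:-→d4:-→d5:-→d6:-→d7:-→d8:-→d9:-→d10:-→d11:-→d12:-→d13:-→d14:-→d15:-→d16:H3→d17:-→d18:-→d19:-→d20:-→d21:-→d22:-→d23:-→d24:-→d25:-→d26:-→d27:-→d28:H1  best=H1
  + 163.153.0.0/16 (H1) depth=16

== LOOKUPS ==
["H1","H2","H3","H3","H2","H1"]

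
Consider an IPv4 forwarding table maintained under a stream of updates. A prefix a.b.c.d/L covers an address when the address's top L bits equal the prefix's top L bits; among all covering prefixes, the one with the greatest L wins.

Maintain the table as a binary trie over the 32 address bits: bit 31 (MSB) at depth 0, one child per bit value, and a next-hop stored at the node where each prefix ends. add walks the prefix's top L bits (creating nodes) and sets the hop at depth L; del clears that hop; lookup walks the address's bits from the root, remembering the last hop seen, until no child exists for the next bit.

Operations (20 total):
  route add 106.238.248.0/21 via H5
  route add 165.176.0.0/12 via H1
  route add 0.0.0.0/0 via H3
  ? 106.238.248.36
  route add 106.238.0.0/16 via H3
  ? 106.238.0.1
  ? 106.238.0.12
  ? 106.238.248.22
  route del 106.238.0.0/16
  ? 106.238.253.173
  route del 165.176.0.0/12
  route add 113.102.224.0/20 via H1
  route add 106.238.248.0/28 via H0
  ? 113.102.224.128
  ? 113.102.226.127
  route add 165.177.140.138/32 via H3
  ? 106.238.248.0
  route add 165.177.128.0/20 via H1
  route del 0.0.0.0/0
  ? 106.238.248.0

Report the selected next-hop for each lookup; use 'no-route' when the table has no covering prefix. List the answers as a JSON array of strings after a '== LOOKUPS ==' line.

Process each operation:
  add 106.238.248.0/21 -> H5 at depth 21
  add 165.176.0.0/12 -> H1 at depth 12
  add 0.0.0.0/0 -> H3 at depth 0
  ? 106.238.248.36  path d0:H3→d1:-→d2:-→d3:-→d4:-→d5:-→d6:-→d7:-→d8:-→d9:-→d10:-→d11:-→d12:-→d13:-→d14:-→d15:-→d16:-→d17:-→d18:-→d19:-→d20:-→d21:H5  best=H5
  add 106.238.0.0/16 -> H3 at depth 16
  ? 106.238.0.1  path d0:H3→d1:-→d2:-→d3:-→d4:-→d5:-→d6:-→d7:-→d8:-→d9:-→d10:-→d11:-→d12:-→d13:-→d14:-→d15:-→d16:H3  best=H3
  ? 106.238.0.12  path d0:H3→d1:-→d2:-→d3:-→d4:-→d5:-→d6:-→d7:-→d8:-→d9:-→d10:-→d11:-→d12:-→d13:-→d14:-→d15:-→d16:H3  best=H3
  ? 106.238.248.22  path d0:H3→d1:-→d2:-→d3:-→d4:-→d5:-→d6:-→d7:-→d8:-→d9:-→d10:-→d11:-→d12:-→d13:-→d14:-→d15:-→d16:H3→d17:-→d18:-→d19:-→d20:-→d21:H5  best=H5
  - 106.238.0.0/16 clear@16
  ? 106.238.253.173  path d0:H3→d1:-→d2:-→d3:-→d4:-→d5:-→d6:-→d7:-→d8:-→d9:-→d10:-→d11:-→d12:-→d13:-→d14:-→d15:-→d16:-→d17:-→d18:-→d19:-→d20:-→d21:H5  best=H5
  - 165.176.0.0/12 clear@12
  add 113.102.224.0/20 -> H1 at depth 20
  add 106.238.248.0/28 -> H0 at depth 28
  ? 113.102.224.128  path d0:H3→d1:-→d2:-→d3:-→d4:-→d5:-→d6:-→d7:-→d8:-→d9:-→d10:-→d11:-→d12:-→d13:-→d14:-→d15:-→d16:-→d17:-→d18:-→d19:-→d20:H1  best=H1
  ? 113.102.226.127  path d0:H3→d1:-→d2:-→d3:-→d4:-→d5:-→d6:-→d7:-→d8:-→d9:-→d10:-→d11:-→d12:-→d13:-→d14:-→d15:-→d16:-→d17:-→d18:-→d19:-→d20:H1  best=H1
  add 165.177.140.138/32 -> H3 at depth 32
  ? 106.238.248.0  path d0:H3→d1:-→d2:-→d3:-→d4:-→d5:-→d6:-→d7:-→d8:-→d9:-→d10:-→d11:-→d12:-→d13:-→d14:-→d15:-→d16:-→d17:-→d18:-→d19:-→d20:-→d21:H5→d22:-→d23:-→d24:-→d25:-→d26:-→d27:-→d28:H0  best=H0
  add 165.177.128.0/20 -> H1 at depth 20
  - 0.0.0.0/0 clear@0
  ? 106.238.248.0  path d0:-→d1:-→d2:-→d3:-→d4:-→d5:-→d6:-→d7:-→d8:-→d9:-→d10:-→d11:-→d12:-→d13:-→d14:-→d15:-→d16:-→d17:-→d18:-→d19:-→d20:-→d21:H5→d22:-→d23:-→d24:-→d25:-→d26:-→d27:-→d28:H0  best=H0

== LOOKUPS ==
["H5","H3","H3","H5","H5","H1","H1","H0","H0"]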